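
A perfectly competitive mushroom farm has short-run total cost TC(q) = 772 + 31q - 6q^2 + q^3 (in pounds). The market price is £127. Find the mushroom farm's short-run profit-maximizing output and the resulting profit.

AVC = 31 - 6q + q^2 has its minimum £22 at q = 3; price £127 clears that bar, so the firm operates.
With MC = 31 - 12q + 3q^2, P = MC on the upward-sloping part at q* = 8.
TR = 127·8 = 1016. TC = 772 + 376 = 1148. Profit = 1016 − 1148 = -£132.
By producing, the firm covers all variable cost plus £640 of fixed cost; shutting down would lose the full £772.

Profit = -£132 at q = 8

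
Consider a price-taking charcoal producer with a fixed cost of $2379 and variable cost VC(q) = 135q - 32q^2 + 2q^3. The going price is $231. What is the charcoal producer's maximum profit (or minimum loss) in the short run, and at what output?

Profit = -$75 at q = 12

AVC = 135 - 32q + 2q^2 has its minimum $7 at q = 8; price $231 clears that bar, so the firm operates.
MC = 135 - 64q + 6q^2. Setting P = MC and taking the root on the rising branch gives q* = 12.
TR = 231·12 = 2772. TC = 2379 + 468 = 2847. Profit = 2772 − 2847 = -$75.
That loss of $75 beats the $2379 the firm would lose by shutting down; producing recovers $2304 of fixed cost.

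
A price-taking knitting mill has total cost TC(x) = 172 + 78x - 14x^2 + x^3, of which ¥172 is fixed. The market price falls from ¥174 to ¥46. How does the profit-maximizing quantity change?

MC = 78 - 28x + 3x^2; the shutdown threshold is min AVC = ¥29 (at x = 7).
With P = ¥174 above the shutdown price, P = MC gives x = 12.
At P = ¥46 ≥ min AVC, set P = MC: x = 8. The firm stays open but cuts output.

Output falls from 12 to 8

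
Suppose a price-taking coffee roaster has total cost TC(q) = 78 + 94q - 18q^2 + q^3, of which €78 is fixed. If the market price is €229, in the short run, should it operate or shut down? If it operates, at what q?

Variable cost is VC = 94q - 18q^2 + q^3, so AVC = VC/q = 94 - 18q + q^2 and MC = dTC/dq = 94 - 36q + 3q^2.
AVC hits its minimum where MC = AVC, at q = 9, giving min AVC = 94 - 18·9 + 9^2 = €13.
Since P = €229 ≥ min AVC = €13, price covers variable cost and the firm should produce.
Set P = MC: 229 = 94 - 36q + 3q^2 → -135 - 36q + 3q^2 = 0. The roots are q = -3 and q = 15; the profit-maximizing output is on the rising part of MC, so q* = 15.
Check: AVC at q = 15 is €49 ≤ P, so revenue covers variable cost.
Profit = P·q − TC = 229·15 − 813 = €2622.

Produce at q = 15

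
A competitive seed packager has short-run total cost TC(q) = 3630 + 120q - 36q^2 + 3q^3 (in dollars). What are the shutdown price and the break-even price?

Shutdown price = $12; break-even price = $417

AVC = 120 - 36q + 3q^2; minimized at q = 6, giving min AVC = $12. That is the shutdown price.
ATC = 3630/q + 120 - 36q + 3q^2. Setting dATC/dq = −3630/q^2 − 36 + 6q = 0 gives q = 11 (since 6·11^3 − 36·11^2 = 3630).
min ATC = 3630/11 + 120 − 36·11 + 3·11^2 = $417. That is the break-even price.
Between these two prices the firm operates at a loss; above $417 it earns a profit.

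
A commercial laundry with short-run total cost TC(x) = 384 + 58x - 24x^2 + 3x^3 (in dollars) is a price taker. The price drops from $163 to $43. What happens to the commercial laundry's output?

Output falls from 7 to 5

MC = 58 - 48x + 9x^2; the shutdown threshold is min AVC = $10 (at x = 4).
At P = $163 ≥ min AVC, set P = MC on the rising branch: x = 7.
At P = $43 ≥ min AVC, set P = MC: x = 5. The firm stays open but cuts output.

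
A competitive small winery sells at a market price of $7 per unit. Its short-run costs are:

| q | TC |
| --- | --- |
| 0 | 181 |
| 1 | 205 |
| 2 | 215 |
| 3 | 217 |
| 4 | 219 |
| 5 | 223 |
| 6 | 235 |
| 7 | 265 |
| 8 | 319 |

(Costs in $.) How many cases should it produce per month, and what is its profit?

Compute π = P·q − TC at each output: q=0: -181; q=1: -198; q=2: -201; q=3: -196; q=4: -191; q=5: -188; q=6: -193; q=7: -216; q=8: -263.
Profit is highest at q = 0. Equivalently, the lowest AVC in the table is 42/5 ≈ $8.40 at q = 5, and P = $7 falls below it — price never covers variable cost, so the firm shuts down and loses only its fixed cost.

q = 0 (shut down); profit = -$181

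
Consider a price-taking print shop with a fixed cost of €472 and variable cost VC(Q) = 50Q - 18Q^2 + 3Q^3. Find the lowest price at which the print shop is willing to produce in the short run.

€23 per unit

The firm shuts down when price falls below the minimum of average variable cost. AVC = VC/Q = 50 - 18Q + 3Q^2.
dAVC/dQ = -18 + 6Q = 0 gives Q = 3. min AVC = 50 - 18·3 + 3·3^2 = 23.
So the shutdown price is €23.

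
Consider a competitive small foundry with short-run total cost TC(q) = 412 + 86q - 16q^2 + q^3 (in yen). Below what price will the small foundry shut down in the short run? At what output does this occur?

The shutdown price is the minimum of AVC. VC = 86q - 16q^2 + q^3, so AVC = 86 - 16q + q^2.
At the minimum of AVC, MC = AVC. MC = 86 - 32q + 3q^2; setting MC = AVC gives 2q^2 - 16q = 0, so q = 8. min AVC = 22.
For P < ¥22 the firm produces nothing.

¥22 per unit, at q = 8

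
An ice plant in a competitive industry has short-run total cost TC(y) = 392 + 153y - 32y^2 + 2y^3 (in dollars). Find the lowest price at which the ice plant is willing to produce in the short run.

$25 per unit

Short-run supply begins at min AVC. From VC = 153y - 32y^2 + 2y^3, AVC = 153 - 32y + 2y^2.
At the minimum of AVC, MC = AVC. MC = 153 - 64y + 6y^2; setting MC = AVC gives 4y^2 - 32y = 0, so y = 8. min AVC = 25.
So the shutdown price is $25.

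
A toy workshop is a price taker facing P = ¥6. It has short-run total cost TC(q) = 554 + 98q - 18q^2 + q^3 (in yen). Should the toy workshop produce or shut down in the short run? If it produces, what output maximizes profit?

Strip out fixed cost: VC = 98q - 18q^2 + q^3. Then AVC = 98 - 18q + q^2 and MC = 98 - 36q + 3q^2.
The AVC parabola has its vertex at q = 18/2 = 9, where AVC = 98 - 18·9 + 9^2 = ¥17.
Since P = ¥6 < min AVC = ¥17, price fails to cover variable cost at any output.
The firm minimizes its loss by shutting down and losing only its fixed cost of ¥554.

Shut down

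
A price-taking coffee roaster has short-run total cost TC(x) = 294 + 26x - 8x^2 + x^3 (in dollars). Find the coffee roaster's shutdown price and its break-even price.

AVC = 26 - 8x + x^2; minimized at x = 4, giving min AVC = $10. That is the shutdown price.
ATC = 294/x + 26 - 8x + x^2. Setting dATC/dx = −294/x^2 − 8 + 2x = 0 gives x = 7 (since 2·7^3 − 8·7^2 = 294).
min ATC = 294/7 + 26 − 8·7 + 7^2 = $61. That is the break-even price.
For $10 ≤ P < $61 the firm produces at a loss; below $10 it shuts down.

Shutdown price = $10; break-even price = $61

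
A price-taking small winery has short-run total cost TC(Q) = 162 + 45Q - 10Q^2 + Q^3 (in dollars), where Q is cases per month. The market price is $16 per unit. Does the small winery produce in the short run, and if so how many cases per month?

Strip out fixed cost: VC = 45Q - 10Q^2 + Q^3. Then AVC = 45 - 10Q + Q^2 and MC = 45 - 20Q + 3Q^2.
AVC hits its minimum where MC = AVC, at Q = 5, giving min AVC = 45 - 10·5 + 5^2 = $20.
Since P = $16 < min AVC = $20, price fails to cover variable cost at any output.
The firm minimizes its loss by shutting down and losing only its fixed cost of $162.

Shut down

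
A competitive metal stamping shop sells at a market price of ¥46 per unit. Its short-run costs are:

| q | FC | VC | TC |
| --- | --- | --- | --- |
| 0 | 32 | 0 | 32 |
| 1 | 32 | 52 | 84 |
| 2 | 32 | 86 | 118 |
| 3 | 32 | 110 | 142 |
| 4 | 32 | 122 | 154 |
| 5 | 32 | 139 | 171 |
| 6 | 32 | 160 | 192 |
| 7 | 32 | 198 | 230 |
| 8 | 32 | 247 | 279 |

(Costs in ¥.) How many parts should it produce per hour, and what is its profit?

Profit at each row (π = 46q − TC): q=0: -32; q=1: -38; q=2: -26; q=3: -4; q=4: 30; q=5: 59; q=6: 84; q=7: 92; q=8: 89.
Profit is maximized at q = 7. AVC there is 198/7 = ¥28.29 ≤ P, so producing beats shutting down (which would give -¥32).

q = 7; profit = ¥92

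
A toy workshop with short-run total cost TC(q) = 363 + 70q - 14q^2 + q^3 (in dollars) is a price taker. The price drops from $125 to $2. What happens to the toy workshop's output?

Output falls from 11 to 0 (the firm shuts down)

MC = 70 - 28q + 3q^2; the shutdown threshold is min AVC = $21 (at q = 7).
At P = $125 ≥ min AVC, set P = MC on the rising branch: q = 11.
At P = $2 < min AVC = $21, price no longer covers variable cost at any output, so the firm shuts down: q = 0.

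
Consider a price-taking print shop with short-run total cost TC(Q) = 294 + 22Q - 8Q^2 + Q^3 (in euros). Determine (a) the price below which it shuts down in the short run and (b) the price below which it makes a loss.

AVC = 22 - 8Q + Q^2; minimized at Q = 4, giving min AVC = €6. That is the shutdown price.
ATC = 294/Q + 22 - 8Q + Q^2. Setting dATC/dQ = −294/Q^2 − 8 + 2Q = 0 gives Q = 7 (since 2·7^3 − 8·7^2 = 294).
min ATC = 294/7 + 22 − 8·7 + 7^2 = €57. That is the break-even price.
Between these two prices the firm operates at a loss; above €57 it earns a profit.

Shutdown price = €6; break-even price = €57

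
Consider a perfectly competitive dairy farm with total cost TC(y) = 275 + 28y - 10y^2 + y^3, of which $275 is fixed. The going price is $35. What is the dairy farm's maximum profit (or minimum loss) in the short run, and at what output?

Profit = -$79 at y = 7

AVC = 28 - 10y + y^2; min AVC = $3 at y = 5. Since P = $35 ≥ min AVC, the firm produces.
MC = 28 - 20y + 3y^2. Setting P = MC and taking the root on the rising branch gives y* = 7.
TR = 35·7 = 245. TC = 275 + 49 = 324. Profit = 245 − 324 = -$79.
That loss of $79 beats the $275 the firm would lose by shutting down; producing recovers $196 of fixed cost.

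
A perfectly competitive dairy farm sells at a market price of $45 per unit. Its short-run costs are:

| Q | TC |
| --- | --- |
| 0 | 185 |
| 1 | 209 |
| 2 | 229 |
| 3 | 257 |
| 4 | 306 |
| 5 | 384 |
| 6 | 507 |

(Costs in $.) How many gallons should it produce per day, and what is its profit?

Compute π = P·Q − TC at each output: Q=0: -185; Q=1: -164; Q=2: -139; Q=3: -122; Q=4: -126; Q=5: -159; Q=6: -237.
Profit is maximized at Q = 3. AVC there is 72/3 = $24 ≤ P, so producing beats shutting down (which would give -$185).

Q = 3; profit = -$122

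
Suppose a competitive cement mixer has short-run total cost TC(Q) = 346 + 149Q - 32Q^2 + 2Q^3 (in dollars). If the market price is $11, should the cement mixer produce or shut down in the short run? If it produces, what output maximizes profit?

Shut down

From TC, MC = TC'(Q) = 149 - 64Q + 6Q^2 and AVC = VC/Q = 149 - 32Q + 2Q^2.
AVC hits its minimum where MC = AVC, at Q = 8, giving min AVC = 149 - 32·8 + 2·8^2 = $21.
With P < min AVC ($11 < $21), every unit sold adds to the loss.
Shutting down limits the loss to fixed cost, $346.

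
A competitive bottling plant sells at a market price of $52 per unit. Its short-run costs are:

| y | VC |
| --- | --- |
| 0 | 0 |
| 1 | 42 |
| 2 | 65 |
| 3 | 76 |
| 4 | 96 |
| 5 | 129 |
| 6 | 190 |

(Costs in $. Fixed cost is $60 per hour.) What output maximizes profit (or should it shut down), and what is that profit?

Compute π = P·y − TC at each output: y=0: -60; y=1: -50; y=2: -21; y=3: 20; y=4: 52; y=5: 71; y=6: 62.
Profit is maximized at y = 5. AVC there is 129/5 = $25.80 ≤ P, so producing beats shutting down (which would give -$60).

y = 5; profit = $71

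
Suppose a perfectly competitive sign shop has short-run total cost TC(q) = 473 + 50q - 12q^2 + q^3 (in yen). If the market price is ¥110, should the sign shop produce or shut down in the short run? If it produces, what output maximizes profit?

From TC, MC = TC'(q) = 50 - 24q + 3q^2 and AVC = VC/q = 50 - 12q + q^2.
The AVC parabola has its vertex at q = 12/2 = 6, where AVC = 50 - 12·6 + 6^2 = ¥14.
P = ¥110 exceeds min AVC = ¥14, so the firm stays open.
P = MC gives -60 - 24q + 3q^2 = 0, with roots -2 and 10. Take the larger (rising MC): q* = 10.
Check: AVC at q = 10 is ¥30 ≤ P, so revenue covers variable cost.
Profit = P·q − TC = 110·10 − 773 = ¥327.

Produce at q = 10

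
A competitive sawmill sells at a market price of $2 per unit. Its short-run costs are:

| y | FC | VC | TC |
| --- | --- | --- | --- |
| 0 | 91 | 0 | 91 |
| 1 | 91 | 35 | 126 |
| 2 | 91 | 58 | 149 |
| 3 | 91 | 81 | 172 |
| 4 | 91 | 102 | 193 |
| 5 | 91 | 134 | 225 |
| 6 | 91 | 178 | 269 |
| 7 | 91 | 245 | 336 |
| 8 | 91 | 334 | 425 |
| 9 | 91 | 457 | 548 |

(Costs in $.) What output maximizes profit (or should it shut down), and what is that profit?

Profit at each row (π = 2y − TC): y=0: -91; y=1: -124; y=2: -145; y=3: -166; y=4: -185; y=5: -215; y=6: -257; y=7: -322; y=8: -409; y=9: -530.
Profit is highest at y = 0. Equivalently, the lowest AVC in the table is 102/4 ≈ $25.50 at y = 4, and P = $2 falls below it — price never covers variable cost, so the firm shuts down and loses only its fixed cost.

y = 0 (shut down); profit = -$91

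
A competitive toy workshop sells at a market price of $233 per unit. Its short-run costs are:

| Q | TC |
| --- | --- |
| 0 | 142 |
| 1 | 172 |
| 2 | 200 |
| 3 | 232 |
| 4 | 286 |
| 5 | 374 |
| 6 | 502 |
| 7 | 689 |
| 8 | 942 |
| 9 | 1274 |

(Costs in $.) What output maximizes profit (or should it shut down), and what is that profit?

Q = 7; profit = $942

Profit at each row (π = 233Q − TC): Q=0: -142; Q=1: 61; Q=2: 266; Q=3: 467; Q=4: 646; Q=5: 791; Q=6: 896; Q=7: 942; Q=8: 922; Q=9: 823.
Profit is maximized at Q = 7. AVC there is 547/7 = $78.14 ≤ P, so producing beats shutting down (which would give -$142).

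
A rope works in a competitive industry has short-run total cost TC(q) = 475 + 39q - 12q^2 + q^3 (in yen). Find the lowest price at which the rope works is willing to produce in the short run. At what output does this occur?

¥3 per unit, at q = 6

The shutdown price is the minimum of AVC. VC = 39q - 12q^2 + q^3, so AVC = 39 - 12q + q^2.
dAVC/dq = -12 + 2q = 0 gives q = 6. min AVC = 39 - 12·6 + 6^2 = 3.
The firm shuts down for any P below ¥3.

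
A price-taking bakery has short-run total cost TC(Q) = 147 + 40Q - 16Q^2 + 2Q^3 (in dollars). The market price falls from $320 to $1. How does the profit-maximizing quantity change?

Output falls from 10 to 0 (the firm shuts down)

MC = 40 - 32Q + 6Q^2; the shutdown threshold is min AVC = $8 (at Q = 4).
At P = $320 ≥ min AVC, set P = MC on the rising branch: Q = 10.
At P = $1 < min AVC = $8, price no longer covers variable cost at any output, so the firm shuts down: Q = 0.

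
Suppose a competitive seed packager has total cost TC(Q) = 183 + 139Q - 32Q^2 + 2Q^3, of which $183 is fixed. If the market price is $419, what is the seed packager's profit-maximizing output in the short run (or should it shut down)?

Strip out fixed cost: VC = 139Q - 32Q^2 + 2Q^3. Then AVC = 139 - 32Q + 2Q^2 and MC = 139 - 64Q + 6Q^2.
AVC is minimized where dAVC/dQ = -32 + 4Q = 0, at Q = 8; min AVC = 139 - 32·8 + 2·8^2 = $11.
P = $419 exceeds min AVC = $11, so the firm stays open.
Set P = MC: 419 = 139 - 64Q + 6Q^2 → -280 - 64Q + 6Q^2 = 0. The roots are Q = -10/3 and Q = 14; the profit-maximizing output is on the rising part of MC, so Q* = 14.
Check: AVC at Q = 14 is $83 ≤ P, so revenue covers variable cost.
Profit = P·Q − TC = 419·14 − 1345 = $4521.

Produce at Q = 14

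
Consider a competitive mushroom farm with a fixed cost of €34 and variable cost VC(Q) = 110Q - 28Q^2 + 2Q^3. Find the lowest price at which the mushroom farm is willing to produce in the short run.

The firm shuts down when price falls below the minimum of average variable cost. AVC = VC/Q = 110 - 28Q + 2Q^2.
At the minimum of AVC, MC = AVC. MC = 110 - 56Q + 6Q^2; setting MC = AVC gives 4Q^2 - 28Q = 0, so Q = 7. min AVC = 12.
The firm shuts down for any P below €12.

€12 per unit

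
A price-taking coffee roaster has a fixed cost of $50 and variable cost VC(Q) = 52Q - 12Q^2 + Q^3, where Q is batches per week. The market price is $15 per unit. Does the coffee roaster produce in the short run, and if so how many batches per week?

From TC, MC = TC'(Q) = 52 - 24Q + 3Q^2 and AVC = VC/Q = 52 - 12Q + Q^2.
AVC is minimized where dAVC/dQ = -12 + 2Q = 0, at Q = 6; min AVC = 52 - 12·6 + 6^2 = $16.
Since P = $15 < min AVC = $16, price fails to cover variable cost at any output.
Shutting down limits the loss to fixed cost, $50.

Shut down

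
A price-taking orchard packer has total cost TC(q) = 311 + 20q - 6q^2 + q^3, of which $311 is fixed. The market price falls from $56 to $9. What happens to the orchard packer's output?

MC = 20 - 12q + 3q^2; the shutdown threshold is min AVC = $11 (at q = 3).
With P = $56 above the shutdown price, P = MC gives q = 6.
At P = $9 < min AVC = $11, price no longer covers variable cost at any output, so the firm shuts down: q = 0.

Output falls from 6 to 0 (the firm shuts down)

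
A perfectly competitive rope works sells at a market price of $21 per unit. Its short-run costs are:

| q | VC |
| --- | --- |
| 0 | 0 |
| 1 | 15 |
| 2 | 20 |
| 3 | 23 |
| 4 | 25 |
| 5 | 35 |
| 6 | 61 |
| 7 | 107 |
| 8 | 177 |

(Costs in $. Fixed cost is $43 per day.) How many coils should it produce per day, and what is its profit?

Compute π = P·q − TC at each output: q=0: -43; q=1: -37; q=2: -21; q=3: -3; q=4: 16; q=5: 27; q=6: 22; q=7: -3; q=8: -52.
Profit is maximized at q = 5. AVC there is 35/5 = $7 ≤ P, so producing beats shutting down (which would give -$43).

q = 5; profit = $27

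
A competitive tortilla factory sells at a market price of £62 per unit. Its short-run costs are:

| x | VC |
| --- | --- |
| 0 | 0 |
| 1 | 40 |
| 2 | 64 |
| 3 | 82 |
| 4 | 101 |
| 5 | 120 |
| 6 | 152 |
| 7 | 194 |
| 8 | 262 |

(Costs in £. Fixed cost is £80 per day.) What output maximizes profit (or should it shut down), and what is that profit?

x = 7; profit = £160

Compute π = P·x − TC at each output: x=0: -80; x=1: -58; x=2: -20; x=3: 24; x=4: 67; x=5: 110; x=6: 140; x=7: 160; x=8: 154.
Profit is maximized at x = 7. AVC there is 194/7 = £27.71 ≤ P, so producing beats shutting down (which would give -£80).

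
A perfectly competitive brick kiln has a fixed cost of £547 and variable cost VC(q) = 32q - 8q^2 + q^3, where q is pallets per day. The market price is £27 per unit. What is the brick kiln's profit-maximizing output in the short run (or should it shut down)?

Strip out fixed cost: VC = 32q - 8q^2 + q^3. Then AVC = 32 - 8q + q^2 and MC = 32 - 16q + 3q^2.
AVC is minimized where dAVC/dq = -8 + 2q = 0, at q = 4; min AVC = 32 - 8·4 + 4^2 = £16.
P = £27 exceeds min AVC = £16, so the firm stays open.
P = MC gives 5 - 16q + 3q^2 = 0, with roots 1/3 and 5. Take the larger (rising MC): q* = 5.
Check: AVC at q = 5 is £17 ≤ P, so revenue covers variable cost.
Profit = P·q − TC = 27·5 − 632 = -£497, a loss, but smaller than the £547 fixed cost the firm would lose by shutting down.

Produce at q = 5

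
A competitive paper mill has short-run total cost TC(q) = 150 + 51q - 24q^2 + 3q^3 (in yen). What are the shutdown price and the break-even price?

Shutdown price = ¥3; break-even price = ¥36

Shutdown price = min AVC. AVC = 51 - 24q + 3q^2, with vertex at q = 4 and minimum ¥3.
ATC = 150/q + 51 - 24q + 3q^2. Setting dATC/dq = −150/q^2 − 24 + 6q = 0 gives q = 5 (since 6·5^3 − 24·5^2 = 150).
min ATC = 150/5 + 51 − 24·5 + 3·5^2 = ¥36. That is the break-even price.
Between these two prices the firm operates at a loss; above ¥36 it earns a profit.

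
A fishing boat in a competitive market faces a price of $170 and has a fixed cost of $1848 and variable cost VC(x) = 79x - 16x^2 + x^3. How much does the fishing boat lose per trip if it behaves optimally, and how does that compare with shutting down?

Profit = -$158 at x = 13

AVC = 79 - 16x + x^2; min AVC = $15 at x = 8. Since P = $170 ≥ min AVC, the firm produces.
MC = 79 - 32x + 3x^2. Setting P = MC and taking the root on the rising branch gives x* = 13.
TR = 170·13 = 2210. TC = 1848 + 520 = 2368. Profit = 2210 − 2368 = -$158.
By producing, the firm covers all variable cost plus $1690 of fixed cost; shutting down would lose the full $1848.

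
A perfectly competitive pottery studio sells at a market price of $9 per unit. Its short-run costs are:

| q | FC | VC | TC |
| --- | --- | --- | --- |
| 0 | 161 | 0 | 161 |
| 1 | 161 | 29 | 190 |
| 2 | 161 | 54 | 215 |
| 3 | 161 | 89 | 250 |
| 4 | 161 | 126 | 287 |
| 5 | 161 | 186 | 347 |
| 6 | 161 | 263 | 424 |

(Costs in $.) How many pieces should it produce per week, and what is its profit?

Compute π = P·q − TC at each output: q=0: -161; q=1: -181; q=2: -197; q=3: -223; q=4: -251; q=5: -302; q=6: -370.
Profit is highest at q = 0. Equivalently, the lowest AVC in the table is 54/2 ≈ $27 at q = 2, and P = $9 falls below it — price never covers variable cost, so the firm shuts down and loses only its fixed cost.

q = 0 (shut down); profit = -$161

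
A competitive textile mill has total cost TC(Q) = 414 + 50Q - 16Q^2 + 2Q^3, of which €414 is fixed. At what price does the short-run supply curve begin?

Short-run supply begins at min AVC. From VC = 50Q - 16Q^2 + 2Q^3, AVC = 50 - 16Q + 2Q^2.
At the minimum of AVC, MC = AVC. MC = 50 - 32Q + 6Q^2; setting MC = AVC gives 4Q^2 - 16Q = 0, so Q = 4. min AVC = 18.
So the shutdown price is €18.

€18 per unit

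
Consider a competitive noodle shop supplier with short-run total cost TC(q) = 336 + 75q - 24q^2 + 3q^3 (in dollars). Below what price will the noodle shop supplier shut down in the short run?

The firm shuts down when price falls below the minimum of average variable cost. AVC = VC/q = 75 - 24q + 3q^2.
dAVC/dq = -24 + 6q = 0 gives q = 4. min AVC = 75 - 24·4 + 3·4^2 = 27.
The firm shuts down for any P below $27.

$27 per unit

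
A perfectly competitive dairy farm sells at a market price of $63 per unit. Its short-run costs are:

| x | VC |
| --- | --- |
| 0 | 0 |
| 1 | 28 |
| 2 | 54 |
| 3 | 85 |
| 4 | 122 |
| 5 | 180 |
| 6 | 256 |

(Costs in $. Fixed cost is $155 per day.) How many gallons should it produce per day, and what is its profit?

x = 5; profit = -$20

Profit at each row (π = 63x − TC): x=0: -155; x=1: -120; x=2: -83; x=3: -51; x=4: -25; x=5: -20; x=6: -33.
Profit is maximized at x = 5. AVC there is 180/5 = $36 ≤ P, so producing beats shutting down (which would give -$155).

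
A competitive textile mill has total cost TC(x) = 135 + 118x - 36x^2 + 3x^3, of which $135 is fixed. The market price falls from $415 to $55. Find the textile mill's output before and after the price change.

Output falls from 11 to 7

AVC = 118 - 36x + 3x^2, minimized at x = 6 where min AVC = $10. MC = 118 - 72x + 9x^2.
With P = $415 above the shutdown price, P = MC gives x = 11.
At P = $55 ≥ min AVC, set P = MC: x = 7. The firm stays open but cuts output.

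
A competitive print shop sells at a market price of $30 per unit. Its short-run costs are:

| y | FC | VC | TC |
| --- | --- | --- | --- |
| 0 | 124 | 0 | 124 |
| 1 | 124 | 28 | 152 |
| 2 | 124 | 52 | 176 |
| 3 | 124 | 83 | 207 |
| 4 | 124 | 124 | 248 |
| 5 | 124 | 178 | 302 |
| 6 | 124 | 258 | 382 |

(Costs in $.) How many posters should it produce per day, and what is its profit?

Compute π = P·y − TC at each output: y=0: -124; y=1: -122; y=2: -116; y=3: -117; y=4: -128; y=5: -152; y=6: -202.
Profit is maximized at y = 2. AVC there is 52/2 = $26 ≤ P, so producing beats shutting down (which would give -$124).

y = 2; profit = -$116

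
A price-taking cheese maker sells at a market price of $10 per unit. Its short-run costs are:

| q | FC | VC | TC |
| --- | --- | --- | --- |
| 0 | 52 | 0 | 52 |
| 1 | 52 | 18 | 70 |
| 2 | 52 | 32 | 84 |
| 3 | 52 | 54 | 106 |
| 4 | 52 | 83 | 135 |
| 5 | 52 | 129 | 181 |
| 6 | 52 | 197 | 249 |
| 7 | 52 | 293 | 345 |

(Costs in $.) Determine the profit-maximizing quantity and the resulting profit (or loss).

q = 0 (shut down); profit = -$52

Profit at each row (π = 10q − TC): q=0: -52; q=1: -60; q=2: -64; q=3: -76; q=4: -95; q=5: -131; q=6: -189; q=7: -275.
Profit is highest at q = 0. Equivalently, the lowest AVC in the table is 32/2 ≈ $16 at q = 2, and P = $10 falls below it — price never covers variable cost, so the firm shuts down and loses only its fixed cost.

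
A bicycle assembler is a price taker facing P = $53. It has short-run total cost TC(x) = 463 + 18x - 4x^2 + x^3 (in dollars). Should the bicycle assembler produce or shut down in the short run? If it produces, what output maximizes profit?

Produce at x = 5

Variable cost is VC = 18x - 4x^2 + x^3, so AVC = VC/x = 18 - 4x + x^2 and MC = dTC/dx = 18 - 8x + 3x^2.
AVC is minimized where dAVC/dx = -4 + 2x = 0, at x = 2; min AVC = 18 - 4·2 + 2^2 = $14.
Because $53 ≥ $14, revenue can cover variable cost; the firm operates.
Solving P = MC: -35 - 8x + 3x^2 = 0 ⇒ x = -7/3 or 5. On the upward-sloping branch, x* = 5.
Check: AVC at x = 5 is $23 ≤ P, so revenue covers variable cost.
Profit = P·x − TC = 53·5 − 578 = -$313, a loss, but smaller than the $463 fixed cost the firm would lose by shutting down.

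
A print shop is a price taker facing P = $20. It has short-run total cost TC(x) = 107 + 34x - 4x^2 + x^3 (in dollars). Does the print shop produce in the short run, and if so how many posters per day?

Strip out fixed cost: VC = 34x - 4x^2 + x^3. Then AVC = 34 - 4x + x^2 and MC = 34 - 8x + 3x^2.
The AVC parabola has its vertex at x = 4/2 = 2, where AVC = 34 - 4·2 + 2^2 = $30.
Since P = $20 < min AVC = $30, price fails to cover variable cost at any output.
The firm minimizes its loss by shutting down and losing only its fixed cost of $107.

Shut down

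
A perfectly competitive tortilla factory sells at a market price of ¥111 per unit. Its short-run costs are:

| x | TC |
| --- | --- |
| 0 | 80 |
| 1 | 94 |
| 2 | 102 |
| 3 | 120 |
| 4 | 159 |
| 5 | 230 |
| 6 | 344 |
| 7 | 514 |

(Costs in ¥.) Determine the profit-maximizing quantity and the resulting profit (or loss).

Compute π = P·x − TC at each output: x=0: -80; x=1: 17; x=2: 120; x=3: 213; x=4: 285; x=5: 325; x=6: 322; x=7: 263.
Profit is maximized at x = 5. AVC there is 150/5 = ¥30 ≤ P, so producing beats shutting down (which would give -¥80).

x = 5; profit = ¥325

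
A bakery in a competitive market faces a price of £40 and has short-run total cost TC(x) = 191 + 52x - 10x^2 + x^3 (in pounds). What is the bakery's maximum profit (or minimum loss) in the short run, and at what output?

Profit = -£119 at x = 6

AVC = 52 - 10x + x^2; min AVC = £27 at x = 5. Since P = £40 ≥ min AVC, the firm produces.
MC = 52 - 20x + 3x^2. Setting P = MC and taking the root on the rising branch gives x* = 6.
TR = 40·6 = 240. TC = 191 + 168 = 359. Profit = 240 − 359 = -£119.
That loss of £119 beats the £191 the firm would lose by shutting down; producing recovers £72 of fixed cost.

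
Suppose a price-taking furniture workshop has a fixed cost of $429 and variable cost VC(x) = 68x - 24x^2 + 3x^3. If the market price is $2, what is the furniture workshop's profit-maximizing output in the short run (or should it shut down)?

Shut down

From TC, MC = TC'(x) = 68 - 48x + 9x^2 and AVC = VC/x = 68 - 24x + 3x^2.
The AVC parabola has its vertex at x = 24/6 = 4, where AVC = 68 - 24·4 + 3·4^2 = $20.
Since P = $2 < min AVC = $20, price fails to cover variable cost at any output.
Best response: produce nothing and absorb the $429 fixed cost.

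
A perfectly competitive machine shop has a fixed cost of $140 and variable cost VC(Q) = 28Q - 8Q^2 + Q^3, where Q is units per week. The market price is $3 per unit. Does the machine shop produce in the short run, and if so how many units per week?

Shut down

From TC, MC = TC'(Q) = 28 - 16Q + 3Q^2 and AVC = VC/Q = 28 - 8Q + Q^2.
AVC hits its minimum where MC = AVC, at Q = 4, giving min AVC = 28 - 8·4 + 4^2 = $12.
P = $3 lies below min AVC = $12; no output level covers variable cost.
The firm minimizes its loss by shutting down and losing only its fixed cost of $140.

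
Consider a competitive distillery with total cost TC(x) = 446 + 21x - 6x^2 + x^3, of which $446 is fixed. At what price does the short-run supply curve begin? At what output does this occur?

$12 per unit, at x = 3

The shutdown price is the minimum of AVC. VC = 21x - 6x^2 + x^3, so AVC = 21 - 6x + x^2.
At the minimum of AVC, MC = AVC. MC = 21 - 12x + 3x^2; setting MC = AVC gives 2x^2 - 6x = 0, so x = 3. min AVC = 12.
So the shutdown price is $12.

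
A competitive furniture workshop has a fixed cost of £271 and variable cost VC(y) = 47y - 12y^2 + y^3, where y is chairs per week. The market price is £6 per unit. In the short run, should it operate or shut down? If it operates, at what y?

Shut down

Variable cost is VC = 47y - 12y^2 + y^3, so AVC = VC/y = 47 - 12y + y^2 and MC = dTC/dy = 47 - 24y + 3y^2.
The AVC parabola has its vertex at y = 12/2 = 6, where AVC = 47 - 12·6 + 6^2 = £11.
P = £6 lies below min AVC = £11; no output level covers variable cost.
Shutting down limits the loss to fixed cost, £271.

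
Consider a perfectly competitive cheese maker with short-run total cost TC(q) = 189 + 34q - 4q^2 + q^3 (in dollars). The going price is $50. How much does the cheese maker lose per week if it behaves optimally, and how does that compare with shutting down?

AVC = 34 - 4q + q^2 has its minimum $30 at q = 2; price $50 clears that bar, so the firm operates.
MC = 34 - 8q + 3q^2. Setting P = MC and taking the root on the rising branch gives q* = 4.
TR = 50·4 = 200. TC = 189 + 136 = 325. Profit = 200 − 325 = -$125.
By producing, the firm covers all variable cost plus $64 of fixed cost; shutting down would lose the full $189.

Profit = -$125 at q = 4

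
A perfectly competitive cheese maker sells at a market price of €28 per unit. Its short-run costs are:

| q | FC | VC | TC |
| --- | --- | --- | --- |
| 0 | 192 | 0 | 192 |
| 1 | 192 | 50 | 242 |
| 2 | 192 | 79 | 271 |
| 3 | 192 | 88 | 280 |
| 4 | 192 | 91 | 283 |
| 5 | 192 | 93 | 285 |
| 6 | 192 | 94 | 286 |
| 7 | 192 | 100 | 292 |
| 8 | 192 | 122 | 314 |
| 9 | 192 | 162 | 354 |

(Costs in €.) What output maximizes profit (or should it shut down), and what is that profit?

Compute π = P·q − TC at each output: q=0: -192; q=1: -214; q=2: -215; q=3: -196; q=4: -171; q=5: -145; q=6: -118; q=7: -96; q=8: -90; q=9: -102.
Profit is maximized at q = 8. AVC there is 122/8 = €15.25 ≤ P, so producing beats shutting down (which would give -€192).

q = 8; profit = -€90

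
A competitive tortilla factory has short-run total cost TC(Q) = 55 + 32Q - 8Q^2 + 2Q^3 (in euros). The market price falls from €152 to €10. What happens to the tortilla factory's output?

Output falls from 6 to 0 (the firm shuts down)

MC = 32 - 16Q + 6Q^2; the shutdown threshold is min AVC = €24 (at Q = 2).
With P = €152 above the shutdown price, P = MC gives Q = 6.
At P = €10 < min AVC = €24, price no longer covers variable cost at any output, so the firm shuts down: Q = 0.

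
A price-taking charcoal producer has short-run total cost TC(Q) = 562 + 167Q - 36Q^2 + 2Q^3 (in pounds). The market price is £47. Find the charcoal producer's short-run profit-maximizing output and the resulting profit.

Profit = -£162 at Q = 10

AVC = 167 - 36Q + 2Q^2; min AVC = £5 at Q = 9. Since P = £47 ≥ min AVC, the firm produces.
MC = 167 - 72Q + 6Q^2. Setting P = MC and taking the root on the rising branch gives Q* = 10.
TR = 47·10 = 470. TC = 562 + 70 = 632. Profit = 470 − 632 = -£162.
That loss of £162 beats the £562 the firm would lose by shutting down; producing recovers £400 of fixed cost.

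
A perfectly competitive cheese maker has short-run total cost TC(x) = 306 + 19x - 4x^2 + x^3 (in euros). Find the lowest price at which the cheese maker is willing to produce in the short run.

Short-run supply begins at min AVC. From VC = 19x - 4x^2 + x^3, AVC = 19 - 4x + x^2.
dAVC/dx = -4 + 2x = 0 gives x = 2. min AVC = 19 - 4·2 + 2^2 = 15.
So the shutdown price is €15.

€15 per unit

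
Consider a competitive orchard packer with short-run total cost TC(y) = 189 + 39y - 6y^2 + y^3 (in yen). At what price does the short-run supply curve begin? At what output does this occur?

¥30 per unit, at y = 3

The shutdown price is the minimum of AVC. VC = 39y - 6y^2 + y^3, so AVC = 39 - 6y + y^2.
At the minimum of AVC, MC = AVC. MC = 39 - 12y + 3y^2; setting MC = AVC gives 2y^2 - 6y = 0, so y = 3. min AVC = 30.
So the shutdown price is ¥30.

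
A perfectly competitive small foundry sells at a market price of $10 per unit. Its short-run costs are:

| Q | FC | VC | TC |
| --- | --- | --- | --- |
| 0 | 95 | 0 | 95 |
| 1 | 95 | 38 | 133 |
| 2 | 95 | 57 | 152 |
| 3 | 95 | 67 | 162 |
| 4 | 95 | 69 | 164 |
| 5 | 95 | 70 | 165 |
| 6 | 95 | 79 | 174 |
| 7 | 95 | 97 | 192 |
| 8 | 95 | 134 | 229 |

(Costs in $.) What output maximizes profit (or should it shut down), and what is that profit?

Q = 0 (shut down); profit = -$95

Profit at each row (π = 10Q − TC): Q=0: -95; Q=1: -123; Q=2: -132; Q=3: -132; Q=4: -124; Q=5: -115; Q=6: -114; Q=7: -122; Q=8: -149.
Profit is highest at Q = 0. Equivalently, the lowest AVC in the table is 79/6 ≈ $13.17 at Q = 6, and P = $10 falls below it — price never covers variable cost, so the firm shuts down and loses only its fixed cost.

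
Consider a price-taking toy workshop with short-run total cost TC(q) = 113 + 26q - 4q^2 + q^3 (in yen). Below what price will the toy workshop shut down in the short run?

Short-run supply begins at min AVC. From VC = 26q - 4q^2 + q^3, AVC = 26 - 4q + q^2.
dAVC/dq = -4 + 2q = 0 gives q = 2. min AVC = 26 - 4·2 + 2^2 = 22.
So the shutdown price is ¥22.

¥22 per unit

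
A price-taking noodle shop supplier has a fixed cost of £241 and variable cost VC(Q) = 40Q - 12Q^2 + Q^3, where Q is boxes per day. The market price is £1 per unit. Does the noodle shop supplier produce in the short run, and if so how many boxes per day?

Shut down

Strip out fixed cost: VC = 40Q - 12Q^2 + Q^3. Then AVC = 40 - 12Q + Q^2 and MC = 40 - 24Q + 3Q^2.
AVC is minimized where dAVC/dQ = -12 + 2Q = 0, at Q = 6; min AVC = 40 - 12·6 + 6^2 = £4.
P = £1 lies below min AVC = £4; no output level covers variable cost.
The firm minimizes its loss by shutting down and losing only its fixed cost of £241.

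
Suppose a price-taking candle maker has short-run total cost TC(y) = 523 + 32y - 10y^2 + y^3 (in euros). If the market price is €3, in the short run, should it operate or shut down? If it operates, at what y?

Shut down

From TC, MC = TC'(y) = 32 - 20y + 3y^2 and AVC = VC/y = 32 - 10y + y^2.
AVC hits its minimum where MC = AVC, at y = 5, giving min AVC = 32 - 10·5 + 5^2 = €7.
With P < min AVC (€3 < €7), every unit sold adds to the loss.
Best response: produce nothing and absorb the €523 fixed cost.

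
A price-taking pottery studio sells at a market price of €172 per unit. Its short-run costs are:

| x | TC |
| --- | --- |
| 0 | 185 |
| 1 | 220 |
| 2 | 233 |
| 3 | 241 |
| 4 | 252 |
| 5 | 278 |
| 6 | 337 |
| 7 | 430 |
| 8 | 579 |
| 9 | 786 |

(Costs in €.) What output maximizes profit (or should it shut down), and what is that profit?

x = 8; profit = €797

Compute π = P·x − TC at each output: x=0: -185; x=1: -48; x=2: 111; x=3: 275; x=4: 436; x=5: 582; x=6: 695; x=7: 774; x=8: 797; x=9: 762.
Profit is maximized at x = 8. AVC there is 394/8 = €49.25 ≤ P, so producing beats shutting down (which would give -€185).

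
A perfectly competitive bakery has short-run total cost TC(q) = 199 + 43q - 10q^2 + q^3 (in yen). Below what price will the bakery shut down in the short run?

¥18 per unit

The firm shuts down when price falls below the minimum of average variable cost. AVC = VC/q = 43 - 10q + q^2.
At the minimum of AVC, MC = AVC. MC = 43 - 20q + 3q^2; setting MC = AVC gives 2q^2 - 10q = 0, so q = 5. min AVC = 18.
So the shutdown price is ¥18.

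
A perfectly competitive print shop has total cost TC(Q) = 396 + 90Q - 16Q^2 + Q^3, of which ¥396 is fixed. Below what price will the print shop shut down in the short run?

¥26 per unit

Short-run supply begins at min AVC. From VC = 90Q - 16Q^2 + Q^3, AVC = 90 - 16Q + Q^2.
At the minimum of AVC, MC = AVC. MC = 90 - 32Q + 3Q^2; setting MC = AVC gives 2Q^2 - 16Q = 0, so Q = 8. min AVC = 26.
The firm shuts down for any P below ¥26.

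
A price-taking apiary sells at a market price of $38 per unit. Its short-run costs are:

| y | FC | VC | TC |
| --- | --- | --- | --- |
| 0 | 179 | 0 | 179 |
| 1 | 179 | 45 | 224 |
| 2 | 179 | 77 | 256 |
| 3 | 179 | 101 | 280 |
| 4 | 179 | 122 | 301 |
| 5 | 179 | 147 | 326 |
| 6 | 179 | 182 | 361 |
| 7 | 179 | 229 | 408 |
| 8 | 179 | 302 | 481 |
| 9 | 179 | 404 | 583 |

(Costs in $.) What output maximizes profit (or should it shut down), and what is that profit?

y = 6; profit = -$133

Tabulate TR − TC: y=0: -179; y=1: -186; y=2: -180; y=3: -166; y=4: -149; y=5: -136; y=6: -133; y=7: -142; y=8: -177; y=9: -241.
Profit is maximized at y = 6. AVC there is 182/6 = $30.33 ≤ P, so producing beats shutting down (which would give -$179).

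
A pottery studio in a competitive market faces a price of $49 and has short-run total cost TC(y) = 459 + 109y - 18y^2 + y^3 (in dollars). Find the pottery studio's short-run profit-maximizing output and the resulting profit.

Profit = -$259 at y = 10

AVC = 109 - 18y + y^2; min AVC = $28 at y = 9. Since P = $49 ≥ min AVC, the firm produces.
MC = 109 - 36y + 3y^2. Setting P = MC and taking the root on the rising branch gives y* = 10.
TR = 49·10 = 490. TC = 459 + 290 = 749. Profit = 490 − 749 = -$259.
By producing, the firm covers all variable cost plus $200 of fixed cost; shutting down would lose the full $459.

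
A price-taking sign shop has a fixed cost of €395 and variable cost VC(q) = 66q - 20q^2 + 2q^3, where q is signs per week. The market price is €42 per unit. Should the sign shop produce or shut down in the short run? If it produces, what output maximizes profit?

Variable cost is VC = 66q - 20q^2 + 2q^3, so AVC = VC/q = 66 - 20q + 2q^2 and MC = dTC/dq = 66 - 40q + 6q^2.
AVC is minimized where dAVC/dq = -20 + 4q = 0, at q = 5; min AVC = 66 - 20·5 + 2·5^2 = €16.
Because €42 ≥ €16, revenue can cover variable cost; the firm operates.
Set P = MC: 42 = 66 - 40q + 6q^2 → 24 - 40q + 6q^2 = 0. The roots are q = 2/3 and q = 6; the profit-maximizing output is on the rising part of MC, so q* = 6.
Check: AVC at q = 6 is €18 ≤ P, so revenue covers variable cost.
Profit = P·q − TC = 42·6 − 503 = -€251, a loss, but smaller than the €395 fixed cost the firm would lose by shutting down.

Produce at q = 6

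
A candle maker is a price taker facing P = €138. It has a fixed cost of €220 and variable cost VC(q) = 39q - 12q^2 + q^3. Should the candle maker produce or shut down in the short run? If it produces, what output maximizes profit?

Variable cost is VC = 39q - 12q^2 + q^3, so AVC = VC/q = 39 - 12q + q^2 and MC = dTC/dq = 39 - 24q + 3q^2.
AVC is minimized where dAVC/dq = -12 + 2q = 0, at q = 6; min AVC = 39 - 12·6 + 6^2 = €3.
Because €138 ≥ €3, revenue can cover variable cost; the firm operates.
Solving P = MC: -99 - 24q + 3q^2 = 0 ⇒ q = -3 or 11. On the upward-sloping branch, q* = 11.
Check: AVC at q = 11 is €28 ≤ P, so revenue covers variable cost.
Profit = P·q − TC = 138·11 − 528 = €990.

Produce at q = 11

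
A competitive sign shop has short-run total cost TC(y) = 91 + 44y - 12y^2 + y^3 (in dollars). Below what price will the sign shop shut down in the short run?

$8 per unit

The shutdown price is the minimum of AVC. VC = 44y - 12y^2 + y^3, so AVC = 44 - 12y + y^2.
dAVC/dy = -12 + 2y = 0 gives y = 6. min AVC = 44 - 12·6 + 6^2 = 8.
The firm shuts down for any P below $8.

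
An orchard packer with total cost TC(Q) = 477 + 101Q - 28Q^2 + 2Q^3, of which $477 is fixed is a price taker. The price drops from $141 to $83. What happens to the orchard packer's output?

Output falls from 10 to 9

AVC = 101 - 28Q + 2Q^2, minimized at Q = 7 where min AVC = $3. MC = 101 - 56Q + 6Q^2.
With P = $141 above the shutdown price, P = MC gives Q = 10.
At P = $83 ≥ min AVC, set P = MC: Q = 9. The firm stays open but cuts output.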